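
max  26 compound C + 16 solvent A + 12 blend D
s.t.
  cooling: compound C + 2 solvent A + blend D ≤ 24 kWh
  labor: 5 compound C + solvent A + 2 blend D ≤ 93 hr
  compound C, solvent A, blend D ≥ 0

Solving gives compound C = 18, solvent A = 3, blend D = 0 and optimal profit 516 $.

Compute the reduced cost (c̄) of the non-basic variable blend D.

At the optimum: cooling uses 24 of 24 (binding); labor uses 93 of 93 (binding).
The binding rows give the dual system: 1·y_cooling + 5·y_labor = 26 and 2·y_cooling + 1·y_labor = 16.
Solving: y_cooling = 6, y_labor = 4.
Reduced cost of blend D: c₃ − yᵀa₃ = 12 − (6·1 + 4·2) = 12 − 14 = -2.

-2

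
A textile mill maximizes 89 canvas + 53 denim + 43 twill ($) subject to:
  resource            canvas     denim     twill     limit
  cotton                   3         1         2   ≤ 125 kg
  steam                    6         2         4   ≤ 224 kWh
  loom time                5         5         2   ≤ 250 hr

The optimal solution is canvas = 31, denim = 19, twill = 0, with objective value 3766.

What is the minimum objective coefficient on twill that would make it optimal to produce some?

Binding: steam and loom time. Non-binding: cotton (13 unused).
By complementary slackness, y = 0 for the non-binding constraint.
Dual feasibility on the basic columns requires 6·y_steam + 5·y_loom time = 89, 2·y_steam + 5·y_loom time = 53.
→ y_steam = 9 and y_loom time = 7.
twill enters the basis when its profit ≥ yᵀa₃ = 9·4 + 7·2 = 50.

50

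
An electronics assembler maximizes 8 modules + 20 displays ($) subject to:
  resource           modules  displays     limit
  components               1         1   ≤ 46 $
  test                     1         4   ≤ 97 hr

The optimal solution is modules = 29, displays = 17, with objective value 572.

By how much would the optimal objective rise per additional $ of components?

Check each constraint at x*: components 46/46 (tight); test 97/97 (tight).
Dual feasibility on the basic columns requires 1·y_components + 1·y_test = 8, 1·y_components + 4·y_test = 20.
→ y_components = 4 and y_test = 4.
Shadow price of components = 4.

4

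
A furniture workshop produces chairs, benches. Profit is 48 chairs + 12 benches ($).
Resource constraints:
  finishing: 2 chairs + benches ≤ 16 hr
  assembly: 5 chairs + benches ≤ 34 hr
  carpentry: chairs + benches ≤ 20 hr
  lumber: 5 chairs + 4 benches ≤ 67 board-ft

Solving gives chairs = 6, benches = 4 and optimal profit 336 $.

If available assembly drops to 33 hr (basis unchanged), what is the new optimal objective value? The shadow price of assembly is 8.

328

Δb = -1, so new z* = 336 + (8)·(-1) = 336 − 8 = 328.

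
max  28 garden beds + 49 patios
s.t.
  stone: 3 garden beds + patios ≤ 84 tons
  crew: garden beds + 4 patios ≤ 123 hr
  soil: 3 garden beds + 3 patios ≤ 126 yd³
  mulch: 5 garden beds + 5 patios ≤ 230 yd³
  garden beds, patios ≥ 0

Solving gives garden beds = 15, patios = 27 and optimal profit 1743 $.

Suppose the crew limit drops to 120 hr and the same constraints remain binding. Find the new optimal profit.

1722

Check each constraint at x*: stone 72/84 (slack 12); crew 123/123 (tight); soil 126/126 (tight); mulch 210/230 (slack 20).
By complementary slackness, y = 0 for the non-binding constraints.
Dual feasibility on the basic columns requires 1·y_crew + 3·y_soil = 28, 4·y_crew + 3·y_soil = 49.
This yields shadow prices y_crew = 7, y_soil = 7.
Δz = y_crew·Δb = 7 × (-3) = -21, so new z* = 1743 − 21 = 1722.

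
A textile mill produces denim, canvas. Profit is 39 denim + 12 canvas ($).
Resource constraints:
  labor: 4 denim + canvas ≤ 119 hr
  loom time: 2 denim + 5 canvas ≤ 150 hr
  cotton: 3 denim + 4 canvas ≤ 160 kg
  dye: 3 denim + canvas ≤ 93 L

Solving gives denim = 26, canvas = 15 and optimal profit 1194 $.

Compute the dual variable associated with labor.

Check each constraint at x*: labor 119/119 (tight); loom time 127/150 (slack 23); cotton 138/160 (slack 22); dye 93/93 (tight).
Slack constraints have shadow price 0 (complementary slackness).
The binding rows give the dual system: 4·y_labor + 3·y_dye = 39 and 1·y_labor + 1·y_dye = 12.
→ y_labor = 3 and y_dye = 9.
Shadow price of labor = 3.

3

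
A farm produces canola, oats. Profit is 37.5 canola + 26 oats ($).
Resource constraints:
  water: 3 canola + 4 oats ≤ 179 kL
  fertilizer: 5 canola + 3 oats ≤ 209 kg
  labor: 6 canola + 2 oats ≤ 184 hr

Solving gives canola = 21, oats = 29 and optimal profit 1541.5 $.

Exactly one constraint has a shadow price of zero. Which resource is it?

water: 179/179 (binding)
fertilizer: 192/209 (slack 17)
labor: 184/184 (binding)
By complementary slackness, a constraint with positive slack has shadow price 0 → fertilizer.

fertilizer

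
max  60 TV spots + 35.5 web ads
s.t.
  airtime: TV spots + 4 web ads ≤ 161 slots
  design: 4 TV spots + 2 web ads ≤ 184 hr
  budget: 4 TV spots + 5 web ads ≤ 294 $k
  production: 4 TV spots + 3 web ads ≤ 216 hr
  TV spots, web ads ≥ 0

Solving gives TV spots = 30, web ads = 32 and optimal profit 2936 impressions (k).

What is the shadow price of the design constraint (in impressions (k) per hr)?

9.5

At the optimum: airtime uses 158 of 161 (slack = 3); design uses 184 of 184 (binding); budget uses 280 of 294 (slack = 14); production uses 216 of 216 (binding).
By complementary slackness, y = 0 for the non-binding constraints.
From A_Bᵀ y = c: 4·y_design + 4·y_production = 60; 2·y_design + 3·y_production = 35.5.
This yields shadow prices y_design = 9.5, y_production = 5.5.
Shadow price of design = 9.5.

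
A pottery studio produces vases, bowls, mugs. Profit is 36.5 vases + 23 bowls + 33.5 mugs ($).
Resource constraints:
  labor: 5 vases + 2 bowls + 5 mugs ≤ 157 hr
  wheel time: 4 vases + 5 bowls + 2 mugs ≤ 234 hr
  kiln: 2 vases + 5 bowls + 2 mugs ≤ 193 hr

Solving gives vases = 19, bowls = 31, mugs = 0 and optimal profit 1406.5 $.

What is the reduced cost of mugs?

Binding: labor and kiln. Non-binding: wheel time (3 unused).
By complementary slackness, y = 0 for the non-binding constraint.
Dual feasibility on the basic columns requires 5·y_labor + 2·y_kiln = 36.5, 2·y_labor + 5·y_kiln = 23.
Solving: y_labor = 6.5, y_kiln = 2.
Reduced cost of mugs: c₃ − yᵀa₃ = 33.5 − (6.5·5 + 2·2) = 33.5 − 36.5 = -3.

-3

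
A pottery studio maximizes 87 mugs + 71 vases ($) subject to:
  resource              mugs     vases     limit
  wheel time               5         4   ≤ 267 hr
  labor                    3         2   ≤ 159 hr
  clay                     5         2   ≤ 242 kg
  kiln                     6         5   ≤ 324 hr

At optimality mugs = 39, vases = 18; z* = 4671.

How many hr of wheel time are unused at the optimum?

0

wheel time used = 5·39 + 4·18 = 267; slack = 267 − 267 = 0.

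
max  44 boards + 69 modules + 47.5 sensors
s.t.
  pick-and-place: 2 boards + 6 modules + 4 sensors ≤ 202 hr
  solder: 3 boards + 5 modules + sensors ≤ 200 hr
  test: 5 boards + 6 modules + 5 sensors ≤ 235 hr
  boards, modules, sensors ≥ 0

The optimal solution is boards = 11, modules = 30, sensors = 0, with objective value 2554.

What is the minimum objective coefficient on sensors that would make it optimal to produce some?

Check each constraint at x*: pick-and-place 202/202 (tight); solder 183/200 (slack 17); test 235/235 (tight).
Since solder is not tight, its dual is 0.
From A_Bᵀ y = c: 2·y_pick-and-place + 5·y_test = 44; 6·y_pick-and-place + 6·y_test = 69.
→ y_pick-and-place = 4.5 and y_test = 7.
sensors enters the basis when its profit ≥ yᵀa₃ = 4.5·4 + 7·5 = 53.

53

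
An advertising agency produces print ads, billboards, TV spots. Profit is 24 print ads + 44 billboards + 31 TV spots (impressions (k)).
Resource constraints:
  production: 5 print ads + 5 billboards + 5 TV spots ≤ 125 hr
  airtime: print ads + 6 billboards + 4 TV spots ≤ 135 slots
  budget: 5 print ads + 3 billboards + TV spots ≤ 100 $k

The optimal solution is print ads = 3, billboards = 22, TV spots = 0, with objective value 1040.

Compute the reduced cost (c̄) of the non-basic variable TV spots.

Binding: production and airtime. Non-binding: budget (19 unused).
Slack constraints have shadow price 0 (complementary slackness).
The binding rows give the dual system: 5·y_production + 1·y_airtime = 24 and 5·y_production + 6·y_airtime = 44.
→ y_production = 4 and y_airtime = 4.
Reduced cost of TV spots: c₃ − yᵀa₃ = 31 − (4·5 + 4·4) = 31 − 36 = -5.

-5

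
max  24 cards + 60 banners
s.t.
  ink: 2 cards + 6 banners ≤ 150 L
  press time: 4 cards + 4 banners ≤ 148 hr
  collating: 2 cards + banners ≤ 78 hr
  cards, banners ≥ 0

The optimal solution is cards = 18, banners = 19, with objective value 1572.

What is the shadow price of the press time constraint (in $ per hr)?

1.5

At the optimum: ink uses 150 of 150 (binding); press time uses 148 of 148 (binding); collating uses 55 of 78 (slack = 23).
Slack constraints have shadow price 0 (complementary slackness).
The binding rows give the dual system: 2·y_ink + 4·y_press time = 24 and 6·y_ink + 4·y_press time = 60.
→ y_ink = 9 and y_press time = 1.5.
Shadow price of press time = 1.5.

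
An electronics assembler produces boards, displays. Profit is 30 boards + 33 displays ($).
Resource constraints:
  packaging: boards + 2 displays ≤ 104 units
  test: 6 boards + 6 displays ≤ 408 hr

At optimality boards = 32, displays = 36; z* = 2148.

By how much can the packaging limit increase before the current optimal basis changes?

32

Binding constraints: packaging, test. The basis is B = [[1,2],[6,6]] with det -6.
Per unit increase in packaging, x* moves by d = (-1, 1).
The basis stays optimal until boards reaches 0; allowable increase = 32 units.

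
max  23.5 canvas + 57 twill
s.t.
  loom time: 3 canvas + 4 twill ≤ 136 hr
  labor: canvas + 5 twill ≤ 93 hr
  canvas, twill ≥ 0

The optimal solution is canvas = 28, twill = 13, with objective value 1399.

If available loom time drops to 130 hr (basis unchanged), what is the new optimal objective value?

1366

At the optimum: loom time uses 136 of 136 (binding); labor uses 93 of 93 (binding).
From A_Bᵀ y = c: 3·y_loom time + 1·y_labor = 23.5; 4·y_loom time + 5·y_labor = 57.
This yields shadow prices y_loom time = 5.5, y_labor = 7.
Δz = y_loom time·Δb = 5.5 × (-6) = -33, so new z* = 1399 − 33 = 1366.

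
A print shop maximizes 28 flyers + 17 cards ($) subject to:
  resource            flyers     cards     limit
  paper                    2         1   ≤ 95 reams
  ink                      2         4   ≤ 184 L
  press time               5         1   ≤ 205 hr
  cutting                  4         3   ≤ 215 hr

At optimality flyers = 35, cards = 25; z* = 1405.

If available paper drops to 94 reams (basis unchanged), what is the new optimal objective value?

1397

At the optimum: paper uses 95 of 95 (binding); ink uses 170 of 184 (slack = 14); press time uses 200 of 205 (slack = 5); cutting uses 215 of 215 (binding).
Slack constraints have shadow price 0 (complementary slackness).
Dual feasibility on the basic columns requires 2·y_paper + 4·y_cutting = 28, 1·y_paper + 3·y_cutting = 17.
This yields shadow prices y_paper = 8, y_cutting = 3.
Δz = y_paper·Δb = 8 × (-1) = -8, so new z* = 1405 − 8 = 1397.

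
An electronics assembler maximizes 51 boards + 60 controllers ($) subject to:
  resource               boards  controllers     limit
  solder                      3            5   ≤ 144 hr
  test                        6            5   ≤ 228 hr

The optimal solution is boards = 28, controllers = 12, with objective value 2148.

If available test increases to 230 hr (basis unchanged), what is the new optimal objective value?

At the optimum: solder uses 144 of 144 (binding); test uses 228 of 228 (binding).
The binding rows give the dual system: 3·y_solder + 6·y_test = 51 and 5·y_solder + 5·y_test = 60.
This yields shadow prices y_solder = 7, y_test = 5.
Δz = y_test·Δb = 5 × (2) = 10, so new z* = 2148 + 10 = 2158.

2158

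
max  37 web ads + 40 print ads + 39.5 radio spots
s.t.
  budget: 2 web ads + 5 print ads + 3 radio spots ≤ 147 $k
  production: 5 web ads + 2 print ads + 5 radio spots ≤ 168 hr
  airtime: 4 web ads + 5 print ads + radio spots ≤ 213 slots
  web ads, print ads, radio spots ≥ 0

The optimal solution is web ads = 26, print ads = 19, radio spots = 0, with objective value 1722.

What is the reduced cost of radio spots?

-3.5

Check each constraint at x*: budget 147/147 (tight); production 168/168 (tight); airtime 199/213 (slack 14).
Slack constraints have shadow price 0 (complementary slackness).
Dual feasibility on the basic columns requires 2·y_budget + 5·y_production = 37, 5·y_budget + 2·y_production = 40.
Solving: y_budget = 6, y_production = 5.
Reduced cost of radio spots: c₃ − yᵀa₃ = 39.5 − (6·3 + 5·5) = 39.5 − 43 = -3.5.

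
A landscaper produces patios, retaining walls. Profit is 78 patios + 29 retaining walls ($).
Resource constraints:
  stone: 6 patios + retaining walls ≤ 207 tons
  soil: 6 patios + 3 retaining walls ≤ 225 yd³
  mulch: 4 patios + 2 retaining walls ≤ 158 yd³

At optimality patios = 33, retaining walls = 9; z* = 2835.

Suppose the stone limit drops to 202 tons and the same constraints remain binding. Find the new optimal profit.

Binding: stone and soil. Non-binding: mulch (8 unused).
Slack constraints have shadow price 0 (complementary slackness).
Dual feasibility on the basic columns requires 6·y_stone + 6·y_soil = 78, 1·y_stone + 3·y_soil = 29.
→ y_stone = 5 and y_soil = 8.
Δz = y_stone·Δb = 5 × (-5) = -25, so new z* = 2835 − 25 = 2810.

2810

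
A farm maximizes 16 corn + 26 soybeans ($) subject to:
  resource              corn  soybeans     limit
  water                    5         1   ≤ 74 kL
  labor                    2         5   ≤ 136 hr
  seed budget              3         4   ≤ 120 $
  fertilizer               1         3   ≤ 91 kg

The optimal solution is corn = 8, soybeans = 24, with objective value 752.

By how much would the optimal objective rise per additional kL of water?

0

Binding: labor and seed budget. Non-binding: water (10 unused), fertilizer (11 unused).
Slack constraints have shadow price 0 (complementary slackness).
Dual feasibility on the basic columns requires 2·y_labor + 3·y_seed budget = 16, 5·y_labor + 4·y_seed budget = 26.
Solving: y_labor = 2, y_seed budget = 4.
Shadow price of water = 0.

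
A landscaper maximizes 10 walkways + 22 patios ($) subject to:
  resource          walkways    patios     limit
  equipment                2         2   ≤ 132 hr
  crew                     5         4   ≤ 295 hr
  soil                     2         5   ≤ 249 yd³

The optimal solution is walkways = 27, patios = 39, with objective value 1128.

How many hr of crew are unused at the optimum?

crew used = 5·27 + 4·39 = 291; slack = 295 − 291 = 4.

4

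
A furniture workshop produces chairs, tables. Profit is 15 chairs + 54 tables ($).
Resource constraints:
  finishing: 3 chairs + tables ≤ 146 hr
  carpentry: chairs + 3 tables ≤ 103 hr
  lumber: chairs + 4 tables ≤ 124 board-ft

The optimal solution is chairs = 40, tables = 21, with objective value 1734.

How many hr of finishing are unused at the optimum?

finishing used = 3·40 + 1·21 = 141; slack = 146 − 141 = 5.

5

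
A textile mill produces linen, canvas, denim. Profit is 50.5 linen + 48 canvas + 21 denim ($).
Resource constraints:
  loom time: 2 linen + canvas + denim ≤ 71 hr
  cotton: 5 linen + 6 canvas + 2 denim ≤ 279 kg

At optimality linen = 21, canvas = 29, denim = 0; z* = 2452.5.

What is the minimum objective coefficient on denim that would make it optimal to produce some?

22

At the optimum: loom time uses 71 of 71 (binding); cotton uses 279 of 279 (binding).
The binding rows give the dual system: 2·y_loom time + 5·y_cotton = 50.5 and 1·y_loom time + 6·y_cotton = 48.
→ y_loom time = 9 and y_cotton = 6.5.
denim enters the basis when its profit ≥ yᵀa₃ = 9·1 + 6.5·2 = 22.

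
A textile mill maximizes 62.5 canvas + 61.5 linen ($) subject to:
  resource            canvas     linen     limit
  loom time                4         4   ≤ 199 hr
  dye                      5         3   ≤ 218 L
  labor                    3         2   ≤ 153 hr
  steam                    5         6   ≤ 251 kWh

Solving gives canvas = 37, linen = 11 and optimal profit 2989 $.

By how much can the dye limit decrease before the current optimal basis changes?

92.5

Binding constraints: dye, steam. The basis is B = [[5,3],[5,6]] with det 15.
Per unit decrease in dye, x* moves by d = (-0.4, 0.3333).
The basis stays optimal until canvas reaches 0; allowable decrease = 92.5 L.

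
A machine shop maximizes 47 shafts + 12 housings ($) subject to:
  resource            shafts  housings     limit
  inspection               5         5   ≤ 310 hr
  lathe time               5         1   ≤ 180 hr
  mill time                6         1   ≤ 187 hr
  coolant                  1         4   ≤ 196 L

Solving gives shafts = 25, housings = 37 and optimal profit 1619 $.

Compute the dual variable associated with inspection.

1

At the optimum: inspection uses 310 of 310 (binding); lathe time uses 162 of 180 (slack = 18); mill time uses 187 of 187 (binding); coolant uses 173 of 196 (slack = 23).
Slack constraints have shadow price 0 (complementary slackness).
The binding rows give the dual system: 5·y_inspection + 6·y_mill time = 47 and 5·y_inspection + 1·y_mill time = 12.
→ y_inspection = 1 and y_mill time = 7.
Shadow price of inspection = 1.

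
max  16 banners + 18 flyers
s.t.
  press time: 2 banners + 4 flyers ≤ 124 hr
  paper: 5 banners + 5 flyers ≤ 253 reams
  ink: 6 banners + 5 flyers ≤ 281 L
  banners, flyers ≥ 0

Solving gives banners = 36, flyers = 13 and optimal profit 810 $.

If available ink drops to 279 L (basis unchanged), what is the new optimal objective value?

806

Binding: press time and ink. Non-binding: paper (8 unused).
By complementary slackness, y = 0 for the non-binding constraint.
From A_Bᵀ y = c: 2·y_press time + 6·y_ink = 16; 4·y_press time + 5·y_ink = 18.
→ y_press time = 2 and y_ink = 2.
Δz = y_ink·Δb = 2 × (-2) = -4, so new z* = 810 − 4 = 806.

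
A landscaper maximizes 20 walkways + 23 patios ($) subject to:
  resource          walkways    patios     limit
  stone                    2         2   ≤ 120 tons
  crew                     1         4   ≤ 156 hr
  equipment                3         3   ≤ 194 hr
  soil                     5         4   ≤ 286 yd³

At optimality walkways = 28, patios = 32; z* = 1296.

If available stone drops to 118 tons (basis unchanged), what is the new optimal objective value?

At the optimum: stone uses 120 of 120 (binding); crew uses 156 of 156 (binding); equipment uses 180 of 194 (slack = 14); soil uses 268 of 286 (slack = 18).
By complementary slackness, y = 0 for the non-binding constraints.
From A_Bᵀ y = c: 2·y_stone + 1·y_crew = 20; 2·y_stone + 4·y_crew = 23.
→ y_stone = 9.5 and y_crew = 1.
Δz = y_stone·Δb = 9.5 × (-2) = -19, so new z* = 1296 − 19 = 1277.

1277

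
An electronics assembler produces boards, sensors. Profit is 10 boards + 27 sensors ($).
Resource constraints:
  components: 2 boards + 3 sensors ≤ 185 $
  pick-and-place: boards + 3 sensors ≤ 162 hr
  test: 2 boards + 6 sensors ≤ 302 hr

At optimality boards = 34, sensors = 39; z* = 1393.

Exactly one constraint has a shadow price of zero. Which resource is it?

components: 185/185 (binding)
pick-and-place: 151/162 (slack 11)
test: 302/302 (binding)
By complementary slackness, a constraint with positive slack has shadow price 0 → pick-and-place.

pick-and-place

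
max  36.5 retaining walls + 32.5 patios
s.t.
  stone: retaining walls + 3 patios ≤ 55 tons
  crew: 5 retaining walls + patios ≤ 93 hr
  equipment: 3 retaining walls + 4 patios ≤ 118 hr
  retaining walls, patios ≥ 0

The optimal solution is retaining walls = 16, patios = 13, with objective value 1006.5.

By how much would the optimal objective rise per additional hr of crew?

5.5

Check each constraint at x*: stone 55/55 (tight); crew 93/93 (tight); equipment 100/118 (slack 18).
Slack constraints have shadow price 0 (complementary slackness).
Dual feasibility on the basic columns requires 1·y_stone + 5·y_crew = 36.5, 3·y_stone + 1·y_crew = 32.5.
→ y_stone = 9 and y_crew = 5.5.
Shadow price of crew = 5.5.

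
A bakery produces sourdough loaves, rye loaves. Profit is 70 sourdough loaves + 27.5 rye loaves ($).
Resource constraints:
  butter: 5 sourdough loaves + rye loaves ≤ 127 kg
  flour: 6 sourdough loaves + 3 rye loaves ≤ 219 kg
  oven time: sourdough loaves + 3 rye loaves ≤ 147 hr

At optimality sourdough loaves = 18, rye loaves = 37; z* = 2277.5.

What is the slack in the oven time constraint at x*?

18

oven time used = 1·18 + 3·37 = 129; slack = 147 − 129 = 18.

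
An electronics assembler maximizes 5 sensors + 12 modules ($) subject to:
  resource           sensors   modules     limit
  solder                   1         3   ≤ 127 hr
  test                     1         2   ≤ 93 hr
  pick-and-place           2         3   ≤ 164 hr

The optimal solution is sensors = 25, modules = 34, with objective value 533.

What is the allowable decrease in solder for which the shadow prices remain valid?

12

Binding constraints: solder, test. The basis is B = [[1,3],[1,2]] with det -1.
Per unit decrease in solder, x* moves by d = (2, -1).
The basis stays optimal until pick-and-place becomes binding; allowable decrease = 12 hr.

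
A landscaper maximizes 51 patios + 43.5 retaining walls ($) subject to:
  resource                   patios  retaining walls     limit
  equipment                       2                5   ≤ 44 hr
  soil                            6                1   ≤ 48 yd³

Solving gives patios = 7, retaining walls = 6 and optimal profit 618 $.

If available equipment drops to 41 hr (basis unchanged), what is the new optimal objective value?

595.5

At the optimum: equipment uses 44 of 44 (binding); soil uses 48 of 48 (binding).
From A_Bᵀ y = c: 2·y_equipment + 6·y_soil = 51; 5·y_equipment + 1·y_soil = 43.5.
Solving: y_equipment = 7.5, y_soil = 6.
Δz = y_equipment·Δb = 7.5 × (-3) = -22.5, so new z* = 618 − 22.5 = 595.5.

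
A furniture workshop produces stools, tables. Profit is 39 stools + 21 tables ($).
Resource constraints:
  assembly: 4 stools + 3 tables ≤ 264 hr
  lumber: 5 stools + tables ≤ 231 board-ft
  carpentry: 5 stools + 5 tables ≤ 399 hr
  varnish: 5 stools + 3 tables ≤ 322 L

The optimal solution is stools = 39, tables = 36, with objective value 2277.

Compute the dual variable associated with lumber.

3

At the optimum: assembly uses 264 of 264 (binding); lumber uses 231 of 231 (binding); carpentry uses 375 of 399 (slack = 24); varnish uses 303 of 322 (slack = 19).
By complementary slackness, y = 0 for the non-binding constraints.
The binding rows give the dual system: 4·y_assembly + 5·y_lumber = 39 and 3·y_assembly + 1·y_lumber = 21.
Solving: y_assembly = 6, y_lumber = 3.
Shadow price of lumber = 3.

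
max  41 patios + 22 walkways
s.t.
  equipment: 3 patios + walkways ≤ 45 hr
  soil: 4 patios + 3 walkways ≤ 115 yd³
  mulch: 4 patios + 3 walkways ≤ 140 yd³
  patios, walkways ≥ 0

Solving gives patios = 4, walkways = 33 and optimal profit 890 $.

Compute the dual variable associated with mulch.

At the optimum: equipment uses 45 of 45 (binding); soil uses 115 of 115 (binding); mulch uses 115 of 140 (slack = 25).
Since mulch is not tight, its dual is 0.
From A_Bᵀ y = c: 3·y_equipment + 4·y_soil = 41; 1·y_equipment + 3·y_soil = 22.
Solving: y_equipment = 7, y_soil = 5.
Shadow price of mulch = 0.

0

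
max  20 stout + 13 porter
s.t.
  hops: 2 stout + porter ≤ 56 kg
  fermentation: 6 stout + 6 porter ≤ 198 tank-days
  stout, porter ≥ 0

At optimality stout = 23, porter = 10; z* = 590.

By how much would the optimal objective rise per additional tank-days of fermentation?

1

At the optimum: hops uses 56 of 56 (binding); fermentation uses 198 of 198 (binding).
Dual feasibility on the basic columns requires 2·y_hops + 6·y_fermentation = 20, 1·y_hops + 6·y_fermentation = 13.
Solving: y_hops = 7, y_fermentation = 1.
Shadow price of fermentation = 1.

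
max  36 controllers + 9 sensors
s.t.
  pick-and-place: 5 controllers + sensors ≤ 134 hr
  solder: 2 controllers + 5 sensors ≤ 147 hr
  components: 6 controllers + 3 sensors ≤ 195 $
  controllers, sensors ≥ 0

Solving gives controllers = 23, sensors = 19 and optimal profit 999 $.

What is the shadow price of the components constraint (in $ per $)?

Binding: pick-and-place and components. Non-binding: solder (6 unused).
By complementary slackness, y = 0 for the non-binding constraint.
The binding rows give the dual system: 5·y_pick-and-place + 6·y_components = 36 and 1·y_pick-and-place + 3·y_components = 9.
Solving: y_pick-and-place = 6, y_components = 1.
Shadow price of components = 1.

1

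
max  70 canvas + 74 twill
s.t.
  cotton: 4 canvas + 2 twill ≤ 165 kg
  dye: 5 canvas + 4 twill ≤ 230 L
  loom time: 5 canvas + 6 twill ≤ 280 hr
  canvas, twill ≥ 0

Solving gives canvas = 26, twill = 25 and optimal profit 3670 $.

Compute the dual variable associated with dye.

5

Binding: dye and loom time. Non-binding: cotton (11 unused).
Since cotton is not tight, its dual is 0.
The binding rows give the dual system: 5·y_dye + 5·y_loom time = 70 and 4·y_dye + 6·y_loom time = 74.
→ y_dye = 5 and y_loom time = 9.
Shadow price of dye = 5.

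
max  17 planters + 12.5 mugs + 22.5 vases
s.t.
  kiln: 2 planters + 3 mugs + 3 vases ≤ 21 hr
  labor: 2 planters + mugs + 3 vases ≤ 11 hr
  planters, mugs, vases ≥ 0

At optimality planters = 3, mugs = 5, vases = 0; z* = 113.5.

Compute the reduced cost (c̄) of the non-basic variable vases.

-3

Both kiln and labor are binding at x*.
The binding rows give the dual system: 2·y_kiln + 2·y_labor = 17 and 3·y_kiln + 1·y_labor = 12.5.
→ y_kiln = 2 and y_labor = 6.5.
Reduced cost of vases: c₃ − yᵀa₃ = 22.5 − (2·3 + 6.5·3) = 22.5 − 25.5 = -3.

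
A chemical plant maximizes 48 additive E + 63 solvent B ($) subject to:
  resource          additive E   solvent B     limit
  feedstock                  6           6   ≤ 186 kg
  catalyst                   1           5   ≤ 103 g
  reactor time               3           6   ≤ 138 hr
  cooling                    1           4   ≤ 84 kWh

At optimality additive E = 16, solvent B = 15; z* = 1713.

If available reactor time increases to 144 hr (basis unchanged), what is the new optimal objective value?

1743

Binding: feedstock and reactor time. Non-binding: catalyst (12 unused), cooling (8 unused).
Since catalyst, cooling are not tight, their duals are 0.
The binding rows give the dual system: 6·y_feedstock + 3·y_reactor time = 48 and 6·y_feedstock + 6·y_reactor time = 63.
Solving: y_feedstock = 5.5, y_reactor time = 5.
Δz = y_reactor time·Δb = 5 × (6) = 30, so new z* = 1713 + 30 = 1743.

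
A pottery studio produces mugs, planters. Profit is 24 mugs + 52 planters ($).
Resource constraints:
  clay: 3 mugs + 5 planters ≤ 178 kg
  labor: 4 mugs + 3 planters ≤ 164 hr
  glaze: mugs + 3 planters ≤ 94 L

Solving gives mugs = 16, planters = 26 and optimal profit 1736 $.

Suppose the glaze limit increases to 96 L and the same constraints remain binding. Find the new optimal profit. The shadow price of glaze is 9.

1754

Δb = 2, so new z* = 1736 + (9)·(2) = 1736 + 18 = 1754.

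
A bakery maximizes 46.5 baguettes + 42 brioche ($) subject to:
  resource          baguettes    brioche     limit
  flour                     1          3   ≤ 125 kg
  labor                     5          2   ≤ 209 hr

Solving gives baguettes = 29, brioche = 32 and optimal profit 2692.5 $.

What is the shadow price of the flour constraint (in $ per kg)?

Both flour and labor are binding at x*.
From A_Bᵀ y = c: 1·y_flour + 5·y_labor = 46.5; 3·y_flour + 2·y_labor = 42.
This yields shadow prices y_flour = 9, y_labor = 7.5.
Shadow price of flour = 9.

9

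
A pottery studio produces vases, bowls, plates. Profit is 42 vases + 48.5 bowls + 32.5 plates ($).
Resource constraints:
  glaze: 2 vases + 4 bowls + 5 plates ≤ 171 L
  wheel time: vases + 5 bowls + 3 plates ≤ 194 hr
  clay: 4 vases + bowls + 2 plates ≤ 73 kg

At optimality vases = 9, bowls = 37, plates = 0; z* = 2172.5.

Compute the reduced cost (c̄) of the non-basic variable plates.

At the optimum: glaze uses 166 of 171 (slack = 5); wheel time uses 194 of 194 (binding); clay uses 73 of 73 (binding).
By complementary slackness, y = 0 for the non-binding constraint.
From A_Bᵀ y = c: 1·y_wheel time + 4·y_clay = 42; 5·y_wheel time + 1·y_clay = 48.5.
Solving: y_wheel time = 8, y_clay = 8.5.
Reduced cost of plates: c₃ − yᵀa₃ = 32.5 − (8·3 + 8.5·2) = 32.5 − 41 = -8.5.

-8.5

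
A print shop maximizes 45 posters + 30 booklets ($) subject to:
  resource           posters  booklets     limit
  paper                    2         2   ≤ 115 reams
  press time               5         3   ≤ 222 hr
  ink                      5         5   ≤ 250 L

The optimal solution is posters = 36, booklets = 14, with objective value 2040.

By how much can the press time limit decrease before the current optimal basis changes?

Binding constraints: press time, ink. The basis is B = [[5,3],[5,5]] with det 10.
Per unit decrease in press time, x* moves by d = (-0.5, 0.5).
The basis stays optimal until posters reaches 0; allowable decrease = 72 hr.

72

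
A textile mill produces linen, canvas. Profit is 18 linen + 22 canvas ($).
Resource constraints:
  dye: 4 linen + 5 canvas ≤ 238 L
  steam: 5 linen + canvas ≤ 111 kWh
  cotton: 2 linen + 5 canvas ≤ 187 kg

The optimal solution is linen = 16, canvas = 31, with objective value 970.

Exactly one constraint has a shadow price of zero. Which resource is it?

dye

dye: 219/238 (slack 19)
steam: 111/111 (binding)
cotton: 187/187 (binding)
By complementary slackness, a constraint with positive slack has shadow price 0 → dye.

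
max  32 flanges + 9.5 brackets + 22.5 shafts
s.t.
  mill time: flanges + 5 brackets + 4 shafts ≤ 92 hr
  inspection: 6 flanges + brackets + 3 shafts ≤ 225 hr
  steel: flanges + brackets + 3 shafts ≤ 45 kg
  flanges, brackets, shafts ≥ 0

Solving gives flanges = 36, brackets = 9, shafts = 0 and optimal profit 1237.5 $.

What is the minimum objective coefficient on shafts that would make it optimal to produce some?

Check each constraint at x*: mill time 81/92 (slack 11); inspection 225/225 (tight); steel 45/45 (tight).
Since mill time is not tight, its dual is 0.
Dual feasibility on the basic columns requires 6·y_inspection + 1·y_steel = 32, 1·y_inspection + 1·y_steel = 9.5.
→ y_inspection = 4.5 and y_steel = 5.
shafts enters the basis when its profit ≥ yᵀa₃ = 4.5·3 + 5·3 = 28.5.

28.5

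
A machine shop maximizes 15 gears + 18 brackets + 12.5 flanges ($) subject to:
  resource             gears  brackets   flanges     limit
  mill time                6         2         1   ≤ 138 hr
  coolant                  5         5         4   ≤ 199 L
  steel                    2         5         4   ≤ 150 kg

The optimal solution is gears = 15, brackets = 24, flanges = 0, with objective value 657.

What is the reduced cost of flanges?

-1

At the optimum: mill time uses 138 of 138 (binding); coolant uses 195 of 199 (slack = 4); steel uses 150 of 150 (binding).
Since coolant is not tight, its dual is 0.
The binding rows give the dual system: 6·y_mill time + 2·y_steel = 15 and 2·y_mill time + 5·y_steel = 18.
→ y_mill time = 1.5 and y_steel = 3.
Reduced cost of flanges: c₃ − yᵀa₃ = 12.5 − (1.5·1 + 3·4) = 12.5 − 13.5 = -1.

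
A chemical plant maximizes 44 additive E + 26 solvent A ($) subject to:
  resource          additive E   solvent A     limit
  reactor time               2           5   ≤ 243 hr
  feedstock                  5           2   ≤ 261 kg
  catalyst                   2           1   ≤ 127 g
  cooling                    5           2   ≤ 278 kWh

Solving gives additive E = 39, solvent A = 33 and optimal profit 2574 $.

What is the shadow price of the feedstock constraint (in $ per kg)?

8

At the optimum: reactor time uses 243 of 243 (binding); feedstock uses 261 of 261 (binding); catalyst uses 111 of 127 (slack = 16); cooling uses 261 of 278 (slack = 17).
Since catalyst, cooling are not tight, their duals are 0.
Dual feasibility on the basic columns requires 2·y_reactor time + 5·y_feedstock = 44, 5·y_reactor time + 2·y_feedstock = 26.
→ y_reactor time = 2 and y_feedstock = 8.
Shadow price of feedstock = 8.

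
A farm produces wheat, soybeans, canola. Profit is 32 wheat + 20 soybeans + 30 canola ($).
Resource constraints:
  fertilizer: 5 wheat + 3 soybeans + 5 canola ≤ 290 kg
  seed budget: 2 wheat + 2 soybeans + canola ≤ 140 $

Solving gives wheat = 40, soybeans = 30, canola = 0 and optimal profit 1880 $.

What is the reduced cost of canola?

At the optimum: fertilizer uses 290 of 290 (binding); seed budget uses 140 of 140 (binding).
Dual feasibility on the basic columns requires 5·y_fertilizer + 2·y_seed budget = 32, 3·y_fertilizer + 2·y_seed budget = 20.
Solving: y_fertilizer = 6, y_seed budget = 1.
Reduced cost of canola: c₃ − yᵀa₃ = 30 − (6·5 + 1·1) = 30 − 31 = -1.

-1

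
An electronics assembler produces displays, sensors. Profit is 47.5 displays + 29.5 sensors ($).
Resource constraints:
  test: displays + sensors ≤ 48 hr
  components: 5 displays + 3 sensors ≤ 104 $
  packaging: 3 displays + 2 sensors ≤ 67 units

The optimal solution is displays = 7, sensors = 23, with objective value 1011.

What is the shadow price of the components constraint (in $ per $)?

Binding: components and packaging. Non-binding: test (18 unused).
Since test is not tight, its dual is 0.
The binding rows give the dual system: 5·y_components + 3·y_packaging = 47.5 and 3·y_components + 2·y_packaging = 29.5.
→ y_components = 6.5 and y_packaging = 5.
Shadow price of components = 6.5.

6.5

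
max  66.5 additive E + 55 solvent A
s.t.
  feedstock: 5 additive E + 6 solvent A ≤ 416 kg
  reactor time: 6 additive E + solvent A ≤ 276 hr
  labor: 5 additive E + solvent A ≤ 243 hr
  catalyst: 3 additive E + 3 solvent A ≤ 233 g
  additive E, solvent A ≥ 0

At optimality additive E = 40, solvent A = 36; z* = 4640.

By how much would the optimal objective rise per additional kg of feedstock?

At the optimum: feedstock uses 416 of 416 (binding); reactor time uses 276 of 276 (binding); labor uses 236 of 243 (slack = 7); catalyst uses 228 of 233 (slack = 5).
Since labor, catalyst are not tight, their duals are 0.
The binding rows give the dual system: 5·y_feedstock + 6·y_reactor time = 66.5 and 6·y_feedstock + 1·y_reactor time = 55.
→ y_feedstock = 8.5 and y_reactor time = 4.
Shadow price of feedstock = 8.5.

8.5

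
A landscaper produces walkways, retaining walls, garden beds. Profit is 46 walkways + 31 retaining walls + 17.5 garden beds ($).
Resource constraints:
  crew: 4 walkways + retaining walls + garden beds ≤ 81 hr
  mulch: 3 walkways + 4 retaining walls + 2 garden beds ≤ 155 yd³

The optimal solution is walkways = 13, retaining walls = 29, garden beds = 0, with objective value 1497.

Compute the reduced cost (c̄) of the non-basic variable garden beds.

-1.5

Both crew and mulch are binding at x*.
From A_Bᵀ y = c: 4·y_crew + 3·y_mulch = 46; 1·y_crew + 4·y_mulch = 31.
Solving: y_crew = 7, y_mulch = 6.
Reduced cost of garden beds: c₃ − yᵀa₃ = 17.5 − (7·1 + 6·2) = 17.5 − 19 = -1.5.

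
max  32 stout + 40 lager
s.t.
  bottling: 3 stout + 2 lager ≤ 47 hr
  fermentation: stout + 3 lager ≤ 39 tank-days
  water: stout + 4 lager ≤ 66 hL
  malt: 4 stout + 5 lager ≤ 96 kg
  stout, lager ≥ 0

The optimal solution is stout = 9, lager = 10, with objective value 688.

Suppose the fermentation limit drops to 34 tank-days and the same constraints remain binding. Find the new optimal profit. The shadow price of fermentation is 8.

Δb = -5, so new z* = 688 + (8)·(-5) = 688 − 40 = 648.

648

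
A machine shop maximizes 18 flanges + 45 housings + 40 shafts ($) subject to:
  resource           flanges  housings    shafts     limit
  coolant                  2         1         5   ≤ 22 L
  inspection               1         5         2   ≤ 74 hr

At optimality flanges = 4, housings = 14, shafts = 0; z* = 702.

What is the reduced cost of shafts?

-1

Check each constraint at x*: coolant 22/22 (tight); inspection 74/74 (tight).
From A_Bᵀ y = c: 2·y_coolant + 1·y_inspection = 18; 1·y_coolant + 5·y_inspection = 45.
→ y_coolant = 5 and y_inspection = 8.
Reduced cost of shafts: c₃ − yᵀa₃ = 40 − (5·5 + 8·2) = 40 − 41 = -1.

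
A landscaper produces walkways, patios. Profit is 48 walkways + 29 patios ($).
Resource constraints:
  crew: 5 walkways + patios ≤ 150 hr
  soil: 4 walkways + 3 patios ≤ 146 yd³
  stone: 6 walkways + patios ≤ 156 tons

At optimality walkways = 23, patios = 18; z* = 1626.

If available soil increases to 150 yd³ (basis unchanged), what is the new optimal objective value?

1662

Check each constraint at x*: crew 133/150 (slack 17); soil 146/146 (tight); stone 156/156 (tight).
Since crew is not tight, its dual is 0.
From A_Bᵀ y = c: 4·y_soil + 6·y_stone = 48; 3·y_soil + 1·y_stone = 29.
Solving: y_soil = 9, y_stone = 2.
Δz = y_soil·Δb = 9 × (4) = 36, so new z* = 1626 + 36 = 1662.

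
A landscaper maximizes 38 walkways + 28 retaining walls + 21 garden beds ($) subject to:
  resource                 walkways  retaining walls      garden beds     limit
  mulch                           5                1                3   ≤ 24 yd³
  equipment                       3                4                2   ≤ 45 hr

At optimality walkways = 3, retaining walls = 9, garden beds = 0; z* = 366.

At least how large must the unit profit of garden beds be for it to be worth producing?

24

At the optimum: mulch uses 24 of 24 (binding); equipment uses 45 of 45 (binding).
Dual feasibility on the basic columns requires 5·y_mulch + 3·y_equipment = 38, 1·y_mulch + 4·y_equipment = 28.
→ y_mulch = 4 and y_equipment = 6.
garden beds enters the basis when its profit ≥ yᵀa₃ = 4·3 + 6·2 = 24.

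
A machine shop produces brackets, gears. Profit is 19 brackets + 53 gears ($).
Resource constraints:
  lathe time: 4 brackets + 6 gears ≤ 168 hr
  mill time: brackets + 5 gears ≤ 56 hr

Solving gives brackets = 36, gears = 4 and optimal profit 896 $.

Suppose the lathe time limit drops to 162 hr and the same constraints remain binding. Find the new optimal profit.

Both lathe time and mill time are binding at x*.
The binding rows give the dual system: 4·y_lathe time + 1·y_mill time = 19 and 6·y_lathe time + 5·y_mill time = 53.
→ y_lathe time = 3 and y_mill time = 7.
Δz = y_lathe time·Δb = 3 × (-6) = -18, so new z* = 896 − 18 = 878.

878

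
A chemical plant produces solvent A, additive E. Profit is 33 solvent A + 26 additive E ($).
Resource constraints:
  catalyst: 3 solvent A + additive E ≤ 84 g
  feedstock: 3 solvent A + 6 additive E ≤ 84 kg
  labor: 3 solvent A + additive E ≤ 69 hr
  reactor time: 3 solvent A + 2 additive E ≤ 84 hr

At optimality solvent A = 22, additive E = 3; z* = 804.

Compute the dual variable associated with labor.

8

At the optimum: catalyst uses 69 of 84 (slack = 15); feedstock uses 84 of 84 (binding); labor uses 69 of 69 (binding); reactor time uses 72 of 84 (slack = 12).
Since catalyst, reactor time are not tight, their duals are 0.
From A_Bᵀ y = c: 3·y_feedstock + 3·y_labor = 33; 6·y_feedstock + 1·y_labor = 26.
→ y_feedstock = 3 and y_labor = 8.
Shadow price of labor = 8.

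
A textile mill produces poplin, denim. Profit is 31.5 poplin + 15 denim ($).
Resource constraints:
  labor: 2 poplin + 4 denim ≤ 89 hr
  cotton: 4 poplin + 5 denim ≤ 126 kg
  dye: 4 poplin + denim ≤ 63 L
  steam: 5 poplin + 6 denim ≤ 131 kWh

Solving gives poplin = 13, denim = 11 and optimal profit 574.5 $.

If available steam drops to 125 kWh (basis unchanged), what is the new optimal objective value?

565.5

At the optimum: labor uses 70 of 89 (slack = 19); cotton uses 107 of 126 (slack = 19); dye uses 63 of 63 (binding); steam uses 131 of 131 (binding).
By complementary slackness, y = 0 for the non-binding constraints.
The binding rows give the dual system: 4·y_dye + 5·y_steam = 31.5 and 1·y_dye + 6·y_steam = 15.
Solving: y_dye = 6, y_steam = 1.5.
Δz = y_steam·Δb = 1.5 × (-6) = -9, so new z* = 574.5 − 9 = 565.5.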